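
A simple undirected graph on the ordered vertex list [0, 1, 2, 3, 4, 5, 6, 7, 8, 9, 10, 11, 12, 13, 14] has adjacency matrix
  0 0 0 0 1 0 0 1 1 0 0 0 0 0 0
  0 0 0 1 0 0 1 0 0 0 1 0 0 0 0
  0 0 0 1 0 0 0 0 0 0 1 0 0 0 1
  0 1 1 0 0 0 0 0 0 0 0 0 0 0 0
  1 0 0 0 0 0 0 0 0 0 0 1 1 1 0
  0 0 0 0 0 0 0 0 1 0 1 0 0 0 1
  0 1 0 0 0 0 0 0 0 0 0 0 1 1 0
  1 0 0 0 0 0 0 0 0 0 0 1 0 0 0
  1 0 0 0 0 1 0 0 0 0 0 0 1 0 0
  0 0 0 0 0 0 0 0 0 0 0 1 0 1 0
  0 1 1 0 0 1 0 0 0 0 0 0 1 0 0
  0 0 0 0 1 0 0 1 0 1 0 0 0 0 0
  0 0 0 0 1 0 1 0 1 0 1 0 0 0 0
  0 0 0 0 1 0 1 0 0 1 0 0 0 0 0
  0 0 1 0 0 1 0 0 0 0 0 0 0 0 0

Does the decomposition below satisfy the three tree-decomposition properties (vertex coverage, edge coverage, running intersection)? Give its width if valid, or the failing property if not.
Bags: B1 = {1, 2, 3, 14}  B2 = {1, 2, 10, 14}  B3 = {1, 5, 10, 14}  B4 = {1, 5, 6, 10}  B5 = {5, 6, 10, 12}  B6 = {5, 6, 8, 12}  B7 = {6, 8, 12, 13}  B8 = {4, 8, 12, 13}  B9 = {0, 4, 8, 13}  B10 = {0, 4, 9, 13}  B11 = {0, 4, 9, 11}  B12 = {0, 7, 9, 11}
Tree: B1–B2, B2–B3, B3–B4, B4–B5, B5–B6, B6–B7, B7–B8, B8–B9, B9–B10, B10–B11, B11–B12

Checking the three conditions: (i) the bags cover all of {0, 1, 2, 3, 4, 5, 6, 7, 8, 9, 10, 11, 12, 13, 14}; (ii) for each edge, some bag contains both endpoints; (iii) the bags containing any fixed vertex form a subtree. All hold, so the decomposition is valid with width 4 − 1 = 3.

Yes; width 3.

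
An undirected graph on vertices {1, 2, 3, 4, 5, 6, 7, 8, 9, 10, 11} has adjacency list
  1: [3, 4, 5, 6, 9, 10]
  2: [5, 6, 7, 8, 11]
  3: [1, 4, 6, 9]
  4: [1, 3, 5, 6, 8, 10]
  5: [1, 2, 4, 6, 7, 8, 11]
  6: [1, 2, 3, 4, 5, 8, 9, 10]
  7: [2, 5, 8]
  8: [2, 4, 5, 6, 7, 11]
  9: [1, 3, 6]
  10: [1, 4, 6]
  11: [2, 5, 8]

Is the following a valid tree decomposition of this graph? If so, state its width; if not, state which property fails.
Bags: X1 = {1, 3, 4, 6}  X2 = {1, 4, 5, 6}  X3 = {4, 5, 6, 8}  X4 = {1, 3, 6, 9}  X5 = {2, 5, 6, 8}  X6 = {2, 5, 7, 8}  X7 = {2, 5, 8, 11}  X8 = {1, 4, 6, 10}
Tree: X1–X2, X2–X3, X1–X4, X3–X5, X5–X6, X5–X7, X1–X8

Every vertex of G appears in some bag (union = {1, 2, 3, 4, 5, 6, 7, 8, 9, 10, 11}); every edge is covered by a bag; and for each vertex v the set of bags containing v is connected in the bag tree. The decomposition is therefore valid. The largest bag has 4 vertices, so the width is 3.

Yes; width 3.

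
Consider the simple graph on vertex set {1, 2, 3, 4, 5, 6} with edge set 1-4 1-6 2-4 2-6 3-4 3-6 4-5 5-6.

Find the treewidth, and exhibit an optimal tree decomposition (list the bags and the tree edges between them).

The largest bag has 3 vertices, giving width 2; this decomposition certifies tw(G) ≤ 2. For the lower bound, G contains the cycle 6–3–4–5–6, so G is not a forest; only forests have treewidth ≤ 1, hence tw(G) ≥ 2. Hence tw(G) = 2 exactly.

Treewidth 2.
One optimal decomposition is:
Bags: B1 = {3, 4, 6}  B2 = {4, 5, 6}  B3 = {1, 4, 6}  B4 = {2, 4, 6}
Tree: B1–B2, B2–B3, B3–B4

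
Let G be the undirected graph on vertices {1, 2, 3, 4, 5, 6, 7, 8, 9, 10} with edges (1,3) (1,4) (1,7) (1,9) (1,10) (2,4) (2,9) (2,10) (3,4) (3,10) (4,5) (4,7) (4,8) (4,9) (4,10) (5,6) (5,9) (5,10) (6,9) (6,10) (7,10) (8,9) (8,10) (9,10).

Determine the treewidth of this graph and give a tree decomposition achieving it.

Treewidth 3.
One such decomposition:
Bags: B1 = {4, 5, 9, 10}  B2 = {2, 4, 9, 10}  B3 = {4, 8, 9, 10}  B4 = {1, 4, 9, 10}  B5 = {1, 4, 7, 10}  B6 = {5, 6, 9, 10}  B7 = {1, 3, 4, 10}
Tree: B1–B2, B2–B3, B1–B4, B4–B5, B1–B6, B5–B7

The largest bag has 4 vertices, giving width 3; this decomposition certifies tw(G) ≤ 3. Conversely, {4, 8, 9, 10} is a clique of size 4, and the vertices of any clique must share a bag in every tree decomposition; so some bag has ≥ 4 vertices and tw(G) ≥ 3. Hence tw(G) = 3 exactly.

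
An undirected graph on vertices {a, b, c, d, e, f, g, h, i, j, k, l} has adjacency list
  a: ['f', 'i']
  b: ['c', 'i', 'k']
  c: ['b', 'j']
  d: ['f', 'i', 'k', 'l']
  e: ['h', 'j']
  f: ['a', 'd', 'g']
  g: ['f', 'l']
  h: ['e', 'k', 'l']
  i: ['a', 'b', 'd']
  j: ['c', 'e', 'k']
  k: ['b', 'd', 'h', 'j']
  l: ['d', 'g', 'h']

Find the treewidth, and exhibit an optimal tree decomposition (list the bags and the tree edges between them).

Each bag holds 4 vertices, so the decomposition has width 3, which upper-bounds the treewidth. For the lower bound: the 4 vertex sets {a,f,g}, {i}, {d}, {b,h,k,l} are disjoint, each induces a connected subgraph, and every pair is joined by at least one edge of G. Contracting each set to a single vertex therefore yields K_{4} as a minor, and since treewidth is minor-monotone, tw(G) ≥ tw(K_{4}) = 3. Combining the bounds, tw(G) = 3.

Treewidth 3.
One optimal decomposition is:
Bags: B1 = {a, f, g, i}  B2 = {d, f, g, i}  B3 = {d, g, i, l}  B4 = {b, d, i, l}  B5 = {b, d, k, l}  B6 = {b, h, k, l}  B7 = {b, c, h, k}  B8 = {c, h, j, k}  B9 = {c, e, h, j}
Tree: B1–B2, B2–B3, B3–B4, B4–B5, B5–B6, B6–B7, B7–B8, B8–B9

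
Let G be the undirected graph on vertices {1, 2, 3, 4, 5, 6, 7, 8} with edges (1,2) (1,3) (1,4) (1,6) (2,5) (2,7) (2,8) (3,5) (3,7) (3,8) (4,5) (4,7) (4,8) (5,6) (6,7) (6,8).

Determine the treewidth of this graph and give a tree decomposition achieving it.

Treewidth 4.
Bags: B1 = {2, 3, 4, 5, 6}  B2 = {2, 3, 4, 6, 7}  B3 = {2, 3, 4, 6, 8}  B4 = {1, 2, 3, 4, 6}
Tree: B1–B2, B2–B3, B3–B4

Every bag has size at most 5, so the width is 5 − 1 = 4 and tw(G) ≤ 4. For the lower bound: the 5 vertex sets {3,5}, {6,7}, {4,8}, {2}, {1} are disjoint, each induces a connected subgraph, and every pair is joined by at least one edge of G. Contracting each set to a single vertex therefore yields K_{5} as a minor, and since treewidth is minor-monotone, tw(G) ≥ tw(K_{5}) = 4. The upper and lower bounds meet at 4, so that is the treewidth.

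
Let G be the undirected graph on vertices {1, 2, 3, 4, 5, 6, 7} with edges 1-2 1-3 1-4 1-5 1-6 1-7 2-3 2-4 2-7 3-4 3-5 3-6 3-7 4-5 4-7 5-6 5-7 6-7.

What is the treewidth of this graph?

4

A width-4 tree decomposition is:
Bags: B1 = {1, 3, 5, 6, 7}  B2 = {1, 3, 4, 5, 7}  B3 = {1, 2, 3, 4, 7}
Tree: B1–B2, B2–B3
Each bag holds 5 vertices, so the decomposition has width 4, which upper-bounds the treewidth. Conversely, {1, 2, 3, 4, 7} is a clique of size 5, and the vertices of any clique must share a bag in every tree decomposition; so some bag has ≥ 5 vertices and tw(G) ≥ 4. The upper and lower bounds meet at 4, so that is the treewidth.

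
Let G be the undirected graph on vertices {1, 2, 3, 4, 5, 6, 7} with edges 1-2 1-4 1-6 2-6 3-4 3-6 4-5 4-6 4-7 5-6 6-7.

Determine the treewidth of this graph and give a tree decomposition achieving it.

The largest bag has 3 vertices, giving width 2; this decomposition certifies tw(G) ≤ 2. On the other hand G contains the 3-clique {1, 2, 6}. A clique must lie in a single bag of any decomposition, so no decomposition can have width below 2. Therefore the treewidth is 2.

Treewidth 2.
Bags: B1 = {3, 4, 6}  B2 = {1, 4, 6}  B3 = {4, 6, 7}  B4 = {4, 5, 6}  B5 = {1, 2, 6}
Tree: B1–B2, B2–B3, B3–B4, B2–B5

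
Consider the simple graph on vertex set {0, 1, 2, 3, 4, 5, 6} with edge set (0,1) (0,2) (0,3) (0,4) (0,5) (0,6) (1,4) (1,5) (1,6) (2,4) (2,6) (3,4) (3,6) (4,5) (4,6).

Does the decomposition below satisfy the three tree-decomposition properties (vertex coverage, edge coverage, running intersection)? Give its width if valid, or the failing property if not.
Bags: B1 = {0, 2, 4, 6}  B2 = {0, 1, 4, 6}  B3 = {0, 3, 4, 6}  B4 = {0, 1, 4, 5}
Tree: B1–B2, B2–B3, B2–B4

Yes; width 3.

Vertex coverage: the bags together contain {0, 1, 2, 3, 4, 5, 6}, the full vertex set. Edge coverage: each edge of G has both endpoints in at least one bag. Running intersection: for every vertex, the bags containing it form a connected subtree. All three properties hold, so this is a valid tree decomposition of width max|bag| − 1 = 3, and hence tw(G) ≤ 3.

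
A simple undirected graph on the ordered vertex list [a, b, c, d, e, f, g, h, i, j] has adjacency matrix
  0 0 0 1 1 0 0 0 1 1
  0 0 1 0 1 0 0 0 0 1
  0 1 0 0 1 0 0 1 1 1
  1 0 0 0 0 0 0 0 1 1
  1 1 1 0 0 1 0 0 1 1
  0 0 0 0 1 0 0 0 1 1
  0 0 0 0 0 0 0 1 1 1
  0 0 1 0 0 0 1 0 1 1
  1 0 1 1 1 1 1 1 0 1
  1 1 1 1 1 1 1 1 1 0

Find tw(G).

A width-3 tree decomposition is:
Bags: B1 = {b, c, e, j}  B2 = {c, e, i, j}  B3 = {c, h, i, j}  B4 = {g, h, i, j}  B5 = {a, e, i, j}  B6 = {a, d, i, j}  B7 = {e, f, i, j}
Tree: B1–B2, B2–B3, B3–B4, B2–B5, B5–B6, B2–B7
Each bag holds 4 vertices, so the decomposition has width 3, which upper-bounds the treewidth. Conversely, {b, c, e, j} is a clique of size 4, and the vertices of any clique must share a bag in every tree decomposition; so some bag has ≥ 4 vertices and tw(G) ≥ 3. The upper and lower bounds meet at 3, so that is the treewidth.

3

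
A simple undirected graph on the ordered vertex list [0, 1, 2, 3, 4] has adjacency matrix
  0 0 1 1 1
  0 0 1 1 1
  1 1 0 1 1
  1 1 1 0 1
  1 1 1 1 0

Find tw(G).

A width-3 tree decomposition is:
Bags: B1 = {0, 2, 3, 4}  B2 = {1, 2, 3, 4}
Tree: B1–B2
Every bag has size at most 4, so the width is 4 − 1 = 3 and tw(G) ≤ 3. Conversely, {0, 2, 3, 4} is a clique of size 4, and the vertices of any clique must share a bag in every tree decomposition; so some bag has ≥ 4 vertices and tw(G) ≥ 3. The upper and lower bounds meet at 3, so that is the treewidth.

3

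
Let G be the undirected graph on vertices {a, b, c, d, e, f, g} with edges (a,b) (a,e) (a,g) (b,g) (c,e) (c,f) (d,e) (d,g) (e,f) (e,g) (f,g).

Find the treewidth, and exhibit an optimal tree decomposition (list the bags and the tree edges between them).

Treewidth 2.
Bags: B1 = {e, f, g}  B2 = {d, e, g}  B3 = {a, e, g}  B4 = {c, e, f}  B5 = {a, b, g}
Tree: B1–B2, B2–B3, B1–B4, B3–B5

Each bag holds 3 vertices, so the decomposition has width 2, which upper-bounds the treewidth. On the other hand G contains the 3-clique {d, e, g}. A clique must lie in a single bag of any decomposition, so no decomposition can have width below 2. Therefore the treewidth is 2.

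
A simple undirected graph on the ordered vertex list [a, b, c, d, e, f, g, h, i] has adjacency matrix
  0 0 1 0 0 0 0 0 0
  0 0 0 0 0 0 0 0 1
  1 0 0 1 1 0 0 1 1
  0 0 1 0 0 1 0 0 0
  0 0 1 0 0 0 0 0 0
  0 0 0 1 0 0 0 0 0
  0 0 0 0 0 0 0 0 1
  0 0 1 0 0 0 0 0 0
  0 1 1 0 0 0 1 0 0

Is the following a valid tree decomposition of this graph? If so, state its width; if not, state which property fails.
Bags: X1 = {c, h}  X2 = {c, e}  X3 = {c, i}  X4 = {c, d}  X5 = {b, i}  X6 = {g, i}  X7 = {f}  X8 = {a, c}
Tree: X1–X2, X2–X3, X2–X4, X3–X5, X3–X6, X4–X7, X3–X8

No — edge (d,f) lies in no bag.

A tree decomposition must satisfy three properties: every vertex lies in some bag; for every edge, both endpoints lie together in some bag; and for every vertex, the bags containing it form a connected subtree. Here edge (d,f) lies in no bag, so the decomposition is invalid.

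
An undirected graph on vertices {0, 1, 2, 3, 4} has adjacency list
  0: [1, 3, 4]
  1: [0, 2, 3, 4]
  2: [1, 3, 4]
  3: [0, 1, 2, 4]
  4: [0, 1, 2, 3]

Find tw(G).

3

A width-3 tree decomposition is:
Bags: B1 = {0, 1, 3, 4}  B2 = {1, 2, 3, 4}
Tree: B1–B2
Every bag has size at most 4, so the width is 4 − 1 = 3 and tw(G) ≤ 3. Conversely, {0, 1, 3, 4} is a clique of size 4, and the vertices of any clique must share a bag in every tree decomposition; so some bag has ≥ 4 vertices and tw(G) ≥ 3. The upper and lower bounds meet at 3, so that is the treewidth.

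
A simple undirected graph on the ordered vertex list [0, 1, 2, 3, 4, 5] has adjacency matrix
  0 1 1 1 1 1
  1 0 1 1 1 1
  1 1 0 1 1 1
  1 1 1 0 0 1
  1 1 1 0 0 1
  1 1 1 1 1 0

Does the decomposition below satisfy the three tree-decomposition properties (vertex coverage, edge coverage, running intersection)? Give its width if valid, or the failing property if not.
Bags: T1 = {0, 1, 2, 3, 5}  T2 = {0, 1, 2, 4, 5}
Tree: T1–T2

Yes; width 4.

Vertex coverage: the bags together contain {0, 1, 2, 3, 4, 5}, the full vertex set. Edge coverage: each edge of G has both endpoints in at least one bag. Running intersection: for every vertex, the bags containing it form a connected subtree. All three properties hold, so this is a valid tree decomposition of width max|bag| − 1 = 4, and hence tw(G) ≤ 4.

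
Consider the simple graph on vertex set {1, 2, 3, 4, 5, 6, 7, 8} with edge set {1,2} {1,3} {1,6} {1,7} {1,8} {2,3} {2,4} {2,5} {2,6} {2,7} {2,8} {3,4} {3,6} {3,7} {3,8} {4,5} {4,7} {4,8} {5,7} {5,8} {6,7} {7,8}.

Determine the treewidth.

A width-4 tree decomposition is:
Bags: B1 = {1, 2, 3, 6, 7}  B2 = {1, 2, 3, 7, 8}  B3 = {2, 3, 4, 7, 8}  B4 = {2, 4, 5, 7, 8}
Tree: B1–B2, B2–B3, B3–B4
Each bag holds 5 vertices, so the decomposition has width 4, which upper-bounds the treewidth. On the other hand G contains the 5-clique {1, 2, 3, 7, 8}. A clique must lie in a single bag of any decomposition, so no decomposition can have width below 4. The upper and lower bounds meet at 4, so that is the treewidth.

4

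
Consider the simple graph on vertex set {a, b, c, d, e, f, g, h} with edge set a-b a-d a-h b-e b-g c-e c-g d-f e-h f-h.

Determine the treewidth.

2

A width-2 tree decomposition is:
Bags: B1 = {d, f, h}  B2 = {a, d, h}  B3 = {a, e, h}  B4 = {a, b, e}  B5 = {b, c, e}  B6 = {b, c, g}
Tree: B1–B2, B2–B3, B3–B4, B4–B5, B5–B6
Every bag has size at most 3, so the width is 3 − 1 = 2 and tw(G) ≤ 2. Since f–d–a–h–f is a cycle in G, G is not acyclic. Forests are exactly the graphs of treewidth ≤ 1, so tw(G) ≥ 2. The upper and lower bounds meet at 2, so that is the treewidth.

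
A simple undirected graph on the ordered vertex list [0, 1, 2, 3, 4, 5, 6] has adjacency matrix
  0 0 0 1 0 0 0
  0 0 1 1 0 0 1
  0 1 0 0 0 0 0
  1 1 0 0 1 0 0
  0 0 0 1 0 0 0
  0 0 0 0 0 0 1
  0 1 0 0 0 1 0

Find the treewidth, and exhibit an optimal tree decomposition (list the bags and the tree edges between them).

Every bag has size at most 2, so the width is 2 − 1 = 1 and tw(G) ≤ 1. Since G has at least one edge (e.g. 1–3), it is not an edgeless graph, so tw(G) ≥ 1. Hence tw(G) = 1 exactly.

Treewidth 1.
One such decomposition:
Bags: B1 = {1, 3}  B2 = {0, 3}  B3 = {1, 6}  B4 = {3, 4}  B5 = {5, 6}  B6 = {1, 2}
Tree: B1–B2, B1–B3, B1–B4, B3–B5, B3–B6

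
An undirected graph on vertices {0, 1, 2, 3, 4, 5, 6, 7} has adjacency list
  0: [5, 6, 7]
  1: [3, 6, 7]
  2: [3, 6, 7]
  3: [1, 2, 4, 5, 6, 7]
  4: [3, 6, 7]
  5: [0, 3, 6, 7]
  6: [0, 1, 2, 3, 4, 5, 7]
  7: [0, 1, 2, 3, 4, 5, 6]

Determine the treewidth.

A width-3 tree decomposition is:
Bags: B1 = {3, 5, 6, 7}  B2 = {0, 5, 6, 7}  B3 = {2, 3, 6, 7}  B4 = {1, 3, 6, 7}  B5 = {3, 4, 6, 7}
Tree: B1–B2, B1–B3, B1–B4, B4–B5
Every bag has size at most 4, so the width is 4 − 1 = 3 and tw(G) ≤ 3. Conversely, {0, 5, 6, 7} is a clique of size 4, and the vertices of any clique must share a bag in every tree decomposition; so some bag has ≥ 4 vertices and tw(G) ≥ 3. The upper and lower bounds meet at 3, so that is the treewidth.

3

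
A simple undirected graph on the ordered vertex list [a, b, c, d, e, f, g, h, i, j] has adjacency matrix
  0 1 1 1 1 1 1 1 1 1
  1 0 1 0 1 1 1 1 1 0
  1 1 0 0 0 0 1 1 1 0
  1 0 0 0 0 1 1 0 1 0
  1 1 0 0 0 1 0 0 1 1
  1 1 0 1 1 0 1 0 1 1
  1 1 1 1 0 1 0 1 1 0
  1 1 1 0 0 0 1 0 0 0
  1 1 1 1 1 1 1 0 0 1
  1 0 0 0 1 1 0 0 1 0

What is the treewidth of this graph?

A width-4 tree decomposition is:
Bags: B1 = {a, b, c, g, i}  B2 = {a, b, f, g, i}  B3 = {a, b, e, f, i}  B4 = {a, b, c, g, h}  B5 = {a, e, f, i, j}  B6 = {a, d, f, g, i}
Tree: B1–B2, B2–B3, B1–B4, B3–B5, B2–B6
The largest bag has 5 vertices, giving width 4; this decomposition certifies tw(G) ≤ 4. On the other hand G contains the 5-clique {a, b, c, g, h}. A clique must lie in a single bag of any decomposition, so no decomposition can have width below 4. The upper and lower bounds meet at 4, so that is the treewidth.

4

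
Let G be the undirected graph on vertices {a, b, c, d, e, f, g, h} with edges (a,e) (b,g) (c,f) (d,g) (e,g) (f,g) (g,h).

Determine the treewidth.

A width-1 tree decomposition is:
Bags: B1 = {b, g}  B2 = {e, g}  B3 = {f, g}  B4 = {g, h}  B5 = {a, e}  B6 = {c, f}  B7 = {d, g}
Tree: B1–B2, B1–B3, B1–B4, B2–B5, B3–B6, B3–B7
Each bag holds 2 vertices, so the decomposition has width 1, which upper-bounds the treewidth. Since G has at least one edge (e.g. b–g), it is not an edgeless graph, so tw(G) ≥ 1. Combining the bounds, tw(G) = 1.

1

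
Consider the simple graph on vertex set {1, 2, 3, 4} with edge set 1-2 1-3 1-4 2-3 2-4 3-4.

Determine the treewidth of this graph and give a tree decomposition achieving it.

With just one bag of size 4, the width is 4 − 1 = 3, so tw(G) ≤ 3. On the other hand G contains the 4-clique {1, 2, 3, 4}. A clique must lie in a single bag of any decomposition, so no decomposition can have width below 3. Combining the bounds, tw(G) = 3.

Treewidth 3.
Bags: B1 = {1, 2, 3, 4}
Tree: (single bag)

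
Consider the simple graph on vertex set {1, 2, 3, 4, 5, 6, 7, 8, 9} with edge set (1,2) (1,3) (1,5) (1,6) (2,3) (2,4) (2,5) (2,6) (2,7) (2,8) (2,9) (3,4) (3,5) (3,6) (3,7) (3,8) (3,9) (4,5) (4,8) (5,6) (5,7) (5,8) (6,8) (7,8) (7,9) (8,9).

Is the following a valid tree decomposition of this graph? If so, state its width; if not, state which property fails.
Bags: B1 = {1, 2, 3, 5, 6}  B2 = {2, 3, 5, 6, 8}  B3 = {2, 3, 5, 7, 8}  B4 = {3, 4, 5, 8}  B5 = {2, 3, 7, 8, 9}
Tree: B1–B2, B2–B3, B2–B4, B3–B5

A tree decomposition must satisfy three properties: every vertex lies in some bag; for every edge, both endpoints lie together in some bag; and for every vertex, the bags containing it form a connected subtree. Here edge (2,4) lies in no bag, so the decomposition is invalid.

No — edge (2,4) lies in no bag.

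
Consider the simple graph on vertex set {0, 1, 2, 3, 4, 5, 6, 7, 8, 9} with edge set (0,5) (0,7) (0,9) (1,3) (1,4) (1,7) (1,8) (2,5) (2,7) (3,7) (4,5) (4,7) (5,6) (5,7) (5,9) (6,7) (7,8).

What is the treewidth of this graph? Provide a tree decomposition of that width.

Treewidth 2.
One such decomposition:
Bags: B1 = {4, 5, 7}  B2 = {1, 4, 7}  B3 = {5, 6, 7}  B4 = {2, 5, 7}  B5 = {0, 5, 7}  B6 = {1, 3, 7}  B7 = {1, 7, 8}  B8 = {0, 5, 9}
Tree: B1–B2, B1–B3, B1–B4, B4–B5, B2–B6, B2–B7, B5–B8

The largest bag has 3 vertices, giving width 2; this decomposition certifies tw(G) ≤ 2. On the other hand G contains the 3-clique {0, 5, 9}. A clique must lie in a single bag of any decomposition, so no decomposition can have width below 2. Combining the bounds, tw(G) = 2.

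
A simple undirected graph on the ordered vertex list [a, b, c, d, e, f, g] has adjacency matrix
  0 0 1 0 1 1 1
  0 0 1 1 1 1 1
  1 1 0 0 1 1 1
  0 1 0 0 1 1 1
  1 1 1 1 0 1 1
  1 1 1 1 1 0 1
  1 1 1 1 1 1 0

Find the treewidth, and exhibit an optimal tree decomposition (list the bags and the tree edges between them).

The largest bag has 5 vertices, giving width 4; this decomposition certifies tw(G) ≤ 4. On the other hand G contains the 5-clique {b, d, e, f, g}. A clique must lie in a single bag of any decomposition, so no decomposition can have width below 4. Therefore the treewidth is 4.

Treewidth 4.
Bags: B1 = {b, c, e, f, g}  B2 = {a, c, e, f, g}  B3 = {b, d, e, f, g}
Tree: B1–B2, B1–B3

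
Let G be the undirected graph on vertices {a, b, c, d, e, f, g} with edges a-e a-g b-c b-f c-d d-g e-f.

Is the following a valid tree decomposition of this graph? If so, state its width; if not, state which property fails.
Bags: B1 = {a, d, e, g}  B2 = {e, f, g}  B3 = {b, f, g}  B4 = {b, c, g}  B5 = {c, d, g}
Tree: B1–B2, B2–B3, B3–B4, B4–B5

No — bags containing vertex d are not connected in the tree.

A tree decomposition must satisfy three properties: every vertex lies in some bag; for every edge, both endpoints lie together in some bag; and for every vertex, the bags containing it form a connected subtree. Here bags containing vertex d are not connected in the tree, so the decomposition is invalid.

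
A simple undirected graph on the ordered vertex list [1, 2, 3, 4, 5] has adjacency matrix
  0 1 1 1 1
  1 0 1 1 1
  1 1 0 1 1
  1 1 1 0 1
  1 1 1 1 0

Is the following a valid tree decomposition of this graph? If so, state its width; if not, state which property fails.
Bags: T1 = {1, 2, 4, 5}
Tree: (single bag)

A tree decomposition must satisfy three properties: every vertex lies in some bag; for every edge, both endpoints lie together in some bag; and for every vertex, the bags containing it form a connected subtree. Here vertex 3 appears in no bag, so the decomposition is invalid.

No — vertex 3 appears in no bag.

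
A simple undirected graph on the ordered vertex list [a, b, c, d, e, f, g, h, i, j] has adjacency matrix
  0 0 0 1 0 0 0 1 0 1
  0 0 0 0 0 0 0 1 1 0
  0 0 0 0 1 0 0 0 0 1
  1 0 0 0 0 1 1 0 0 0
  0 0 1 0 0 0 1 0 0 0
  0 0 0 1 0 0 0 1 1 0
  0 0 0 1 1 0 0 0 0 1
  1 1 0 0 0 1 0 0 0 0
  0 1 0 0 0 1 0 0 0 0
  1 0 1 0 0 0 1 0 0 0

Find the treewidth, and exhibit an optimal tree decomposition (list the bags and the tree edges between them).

Each bag holds 3 vertices, so the decomposition has width 2, which upper-bounds the treewidth. The edges i–b–h–f–i form a cycle, so G is not a tree and its treewidth is at least 2. Therefore the treewidth is 2.

Treewidth 2.
One optimal decomposition is:
Bags: B1 = {b, f, i}  B2 = {b, f, h}  B3 = {d, f, h}  B4 = {a, d, h}  B5 = {a, d, g}  B6 = {a, g, j}  B7 = {e, g, j}  B8 = {c, e, j}
Tree: B1–B2, B2–B3, B3–B4, B4–B5, B5–B6, B6–B7, B7–B8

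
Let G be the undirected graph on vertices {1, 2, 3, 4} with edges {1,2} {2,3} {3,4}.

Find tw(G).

1

A width-1 tree decomposition is:
Bags: B1 = {2, 3}  B2 = {1, 2}  B3 = {3, 4}
Tree: B1–B2, B1–B3
Every bag has size at most 2, so the width is 2 − 1 = 1 and tw(G) ≤ 1. Since G has at least one edge (e.g. 3–2), it is not an edgeless graph, so tw(G) ≥ 1. Therefore the treewidth is 1.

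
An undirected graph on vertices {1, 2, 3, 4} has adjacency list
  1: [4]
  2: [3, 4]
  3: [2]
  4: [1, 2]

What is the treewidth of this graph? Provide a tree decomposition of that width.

Each bag holds 2 vertices, so the decomposition has width 1, which upper-bounds the treewidth. Any graph with an edge has treewidth ≥ 1, and G has the edge 3–2. Therefore the treewidth is 1.

Treewidth 1.
One optimal decomposition is:
Bags: B1 = {2, 3}  B2 = {2, 4}  B3 = {1, 4}
Tree: B1–B2, B2–B3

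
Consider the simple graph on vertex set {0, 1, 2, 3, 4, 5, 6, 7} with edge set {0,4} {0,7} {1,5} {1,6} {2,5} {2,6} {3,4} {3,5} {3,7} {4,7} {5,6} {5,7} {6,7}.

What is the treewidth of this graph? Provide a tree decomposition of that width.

The largest bag has 3 vertices, giving width 2; this decomposition certifies tw(G) ≤ 2. For the lower bound, the 3 vertices {0, 4, 7} are pairwise adjacent, and any tree decomposition puts a clique entirely inside one bag — forcing width ≥ 2. Therefore the treewidth is 2.

Treewidth 2.
One optimal decomposition is:
Bags: B1 = {3, 5, 7}  B2 = {5, 6, 7}  B3 = {2, 5, 6}  B4 = {1, 5, 6}  B5 = {3, 4, 7}  B6 = {0, 4, 7}
Tree: B1–B2, B2–B3, B2–B4, B1–B5, B5–B6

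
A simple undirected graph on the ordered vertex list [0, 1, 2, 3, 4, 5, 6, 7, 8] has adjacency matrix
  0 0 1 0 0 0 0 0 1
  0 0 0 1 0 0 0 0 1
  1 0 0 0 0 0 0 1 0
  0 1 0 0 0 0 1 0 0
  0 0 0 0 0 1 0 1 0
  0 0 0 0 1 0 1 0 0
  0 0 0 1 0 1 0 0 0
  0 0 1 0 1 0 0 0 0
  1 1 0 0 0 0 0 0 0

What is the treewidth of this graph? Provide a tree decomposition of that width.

Treewidth 2.
Bags: B1 = {4, 5, 6}  B2 = {3, 4, 6}  B3 = {1, 3, 4}  B4 = {1, 4, 8}  B5 = {0, 4, 8}  B6 = {0, 2, 4}  B7 = {2, 4, 7}
Tree: B1–B2, B2–B3, B3–B4, B4–B5, B5–B6, B6–B7

Every bag has size at most 3, so the width is 3 − 1 = 2 and tw(G) ≤ 2. Since 4–5–6–3–1–8–0–2–7–4 is a cycle in G, G is not acyclic. Forests are exactly the graphs of treewidth ≤ 1, so tw(G) ≥ 2. The upper and lower bounds meet at 2, so that is the treewidth.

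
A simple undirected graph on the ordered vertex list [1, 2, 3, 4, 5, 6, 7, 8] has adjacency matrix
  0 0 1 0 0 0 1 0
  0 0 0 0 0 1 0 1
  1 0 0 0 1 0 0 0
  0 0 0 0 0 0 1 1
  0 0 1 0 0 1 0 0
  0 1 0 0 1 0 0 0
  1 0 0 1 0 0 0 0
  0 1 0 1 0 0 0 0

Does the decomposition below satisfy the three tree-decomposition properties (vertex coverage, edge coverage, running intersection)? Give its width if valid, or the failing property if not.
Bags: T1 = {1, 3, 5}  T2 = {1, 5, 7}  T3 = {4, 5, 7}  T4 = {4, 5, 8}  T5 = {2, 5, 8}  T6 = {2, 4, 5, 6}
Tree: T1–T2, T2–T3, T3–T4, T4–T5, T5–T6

A tree decomposition must satisfy three properties: every vertex lies in some bag; for every edge, both endpoints lie together in some bag; and for every vertex, the bags containing it form a connected subtree. Here bags containing vertex 4 are not connected in the tree, so the decomposition is invalid.

No — bags containing vertex 4 are not connected in the tree.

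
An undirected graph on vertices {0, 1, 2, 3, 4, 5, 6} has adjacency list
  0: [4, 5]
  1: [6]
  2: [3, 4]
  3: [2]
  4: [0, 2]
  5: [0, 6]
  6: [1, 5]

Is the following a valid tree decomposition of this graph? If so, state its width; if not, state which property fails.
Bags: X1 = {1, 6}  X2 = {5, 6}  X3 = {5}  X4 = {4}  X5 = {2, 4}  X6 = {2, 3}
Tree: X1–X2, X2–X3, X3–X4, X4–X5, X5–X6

No — vertex 0 appears in no bag.

A tree decomposition must satisfy three properties: every vertex lies in some bag; for every edge, both endpoints lie together in some bag; and for every vertex, the bags containing it form a connected subtree. Here vertex 0 appears in no bag, so the decomposition is invalid.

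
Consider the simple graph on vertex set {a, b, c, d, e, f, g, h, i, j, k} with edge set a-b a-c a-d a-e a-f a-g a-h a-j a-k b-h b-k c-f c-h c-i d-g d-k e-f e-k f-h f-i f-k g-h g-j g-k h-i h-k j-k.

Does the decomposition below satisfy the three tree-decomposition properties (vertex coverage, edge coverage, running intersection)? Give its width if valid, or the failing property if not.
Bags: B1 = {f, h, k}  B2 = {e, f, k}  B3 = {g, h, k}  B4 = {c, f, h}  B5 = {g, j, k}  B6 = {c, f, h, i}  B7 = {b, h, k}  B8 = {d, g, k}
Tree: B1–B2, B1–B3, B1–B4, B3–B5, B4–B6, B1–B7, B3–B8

No — vertex a appears in no bag.

A tree decomposition must satisfy three properties: every vertex lies in some bag; for every edge, both endpoints lie together in some bag; and for every vertex, the bags containing it form a connected subtree. Here vertex a appears in no bag, so the decomposition is invalid.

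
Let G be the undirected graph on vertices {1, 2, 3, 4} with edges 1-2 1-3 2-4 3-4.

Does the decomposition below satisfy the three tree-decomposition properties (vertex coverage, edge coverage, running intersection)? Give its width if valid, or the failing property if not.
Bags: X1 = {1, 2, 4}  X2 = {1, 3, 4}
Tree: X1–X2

Checking the three conditions: (i) the bags cover all of {1, 2, 3, 4}; (ii) for each edge, some bag contains both endpoints; (iii) the bags containing any fixed vertex form a subtree. All hold, so the decomposition is valid with width 3 − 1 = 2.

Yes; width 2.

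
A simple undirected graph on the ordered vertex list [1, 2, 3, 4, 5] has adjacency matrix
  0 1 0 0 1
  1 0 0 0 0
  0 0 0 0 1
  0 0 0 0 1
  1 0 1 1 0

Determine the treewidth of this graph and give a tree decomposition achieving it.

The largest bag has 2 vertices, giving width 1; this decomposition certifies tw(G) ≤ 1. Since G has at least one edge (e.g. 3–5), it is not an edgeless graph, so tw(G) ≥ 1. Combining the bounds, tw(G) = 1.

Treewidth 1.
One optimal decomposition is:
Bags: B1 = {3, 5}  B2 = {1, 5}  B3 = {4, 5}  B4 = {1, 2}
Tree: B1–B2, B1–B3, B2–B4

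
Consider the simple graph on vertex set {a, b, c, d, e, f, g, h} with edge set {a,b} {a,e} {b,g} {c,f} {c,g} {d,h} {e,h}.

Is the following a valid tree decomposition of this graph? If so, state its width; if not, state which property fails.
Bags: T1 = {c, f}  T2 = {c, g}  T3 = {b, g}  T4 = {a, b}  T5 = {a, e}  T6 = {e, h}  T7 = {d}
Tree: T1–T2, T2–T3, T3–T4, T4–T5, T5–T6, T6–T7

No — edge (h,d) lies in no bag.

A tree decomposition must satisfy three properties: every vertex lies in some bag; for every edge, both endpoints lie together in some bag; and for every vertex, the bags containing it form a connected subtree. Here edge (h,d) lies in no bag, so the decomposition is invalid.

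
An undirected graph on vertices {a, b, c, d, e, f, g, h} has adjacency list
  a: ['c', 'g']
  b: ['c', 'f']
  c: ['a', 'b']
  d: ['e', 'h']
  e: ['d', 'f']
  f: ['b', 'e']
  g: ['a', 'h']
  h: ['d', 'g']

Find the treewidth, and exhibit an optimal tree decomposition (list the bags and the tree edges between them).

Treewidth 2.
One optimal decomposition is:
Bags: B1 = {d, g, h}  B2 = {a, d, g}  B3 = {a, c, d}  B4 = {b, c, d}  B5 = {b, d, f}  B6 = {d, e, f}
Tree: B1–B2, B2–B3, B3–B4, B4–B5, B5–B6

Every bag has size at most 3, so the width is 3 − 1 = 2 and tw(G) ≤ 2. Since d–h–g–a–c–b–f–e–d is a cycle in G, G is not acyclic. Forests are exactly the graphs of treewidth ≤ 1, so tw(G) ≥ 2. Combining the bounds, tw(G) = 2.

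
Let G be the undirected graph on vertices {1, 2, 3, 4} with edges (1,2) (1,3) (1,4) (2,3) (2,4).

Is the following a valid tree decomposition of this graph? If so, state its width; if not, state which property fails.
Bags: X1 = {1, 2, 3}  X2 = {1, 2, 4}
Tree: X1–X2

Checking the three conditions: (i) the bags cover all of {1, 2, 3, 4}; (ii) for each edge, some bag contains both endpoints; (iii) the bags containing any fixed vertex form a subtree. All hold, so the decomposition is valid with width 3 − 1 = 2.

Yes; width 2.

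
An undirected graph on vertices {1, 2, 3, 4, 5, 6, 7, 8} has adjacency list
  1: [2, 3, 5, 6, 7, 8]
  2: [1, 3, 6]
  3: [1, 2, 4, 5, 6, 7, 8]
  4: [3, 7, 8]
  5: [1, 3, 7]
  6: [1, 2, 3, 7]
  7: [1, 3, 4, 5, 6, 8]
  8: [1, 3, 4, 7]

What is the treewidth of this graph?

3

A width-3 tree decomposition is:
Bags: B1 = {1, 3, 7, 8}  B2 = {1, 3, 6, 7}  B3 = {1, 3, 5, 7}  B4 = {1, 2, 3, 6}  B5 = {3, 4, 7, 8}
Tree: B1–B2, B1–B3, B2–B4, B1–B5
Each bag holds 4 vertices, so the decomposition has width 3, which upper-bounds the treewidth. Conversely, {1, 2, 3, 6} is a clique of size 4, and the vertices of any clique must share a bag in every tree decomposition; so some bag has ≥ 4 vertices and tw(G) ≥ 3. Hence tw(G) = 3 exactly.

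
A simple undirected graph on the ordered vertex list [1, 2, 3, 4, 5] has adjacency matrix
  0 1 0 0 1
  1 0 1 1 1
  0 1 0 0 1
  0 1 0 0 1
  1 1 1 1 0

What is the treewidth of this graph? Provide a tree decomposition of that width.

Treewidth 2.
Bags: B1 = {2, 3, 5}  B2 = {1, 2, 5}  B3 = {2, 4, 5}
Tree: B1–B2, B1–B3

The largest bag has 3 vertices, giving width 2; this decomposition certifies tw(G) ≤ 2. On the other hand G contains the 3-clique {1, 2, 5}. A clique must lie in a single bag of any decomposition, so no decomposition can have width below 2. The upper and lower bounds meet at 2, so that is the treewidth.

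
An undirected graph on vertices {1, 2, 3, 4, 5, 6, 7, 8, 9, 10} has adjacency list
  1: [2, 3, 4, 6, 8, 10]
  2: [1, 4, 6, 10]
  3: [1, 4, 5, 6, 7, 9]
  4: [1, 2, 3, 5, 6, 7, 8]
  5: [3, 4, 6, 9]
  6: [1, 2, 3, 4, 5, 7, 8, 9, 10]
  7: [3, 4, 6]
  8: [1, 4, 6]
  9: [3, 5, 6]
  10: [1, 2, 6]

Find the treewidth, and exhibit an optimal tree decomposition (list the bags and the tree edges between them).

Each bag holds 4 vertices, so the decomposition has width 3, which upper-bounds the treewidth. For the lower bound, the 4 vertices {3, 5, 6, 9} are pairwise adjacent, and any tree decomposition puts a clique entirely inside one bag — forcing width ≥ 3. The upper and lower bounds meet at 3, so that is the treewidth.

Treewidth 3.
One optimal decomposition is:
Bags: B1 = {1, 3, 4, 6}  B2 = {3, 4, 5, 6}  B3 = {1, 2, 4, 6}  B4 = {1, 2, 6, 10}  B5 = {3, 5, 6, 9}  B6 = {3, 4, 6, 7}  B7 = {1, 4, 6, 8}
Tree: B1–B2, B1–B3, B3–B4, B2–B5, B2–B6, B1–B7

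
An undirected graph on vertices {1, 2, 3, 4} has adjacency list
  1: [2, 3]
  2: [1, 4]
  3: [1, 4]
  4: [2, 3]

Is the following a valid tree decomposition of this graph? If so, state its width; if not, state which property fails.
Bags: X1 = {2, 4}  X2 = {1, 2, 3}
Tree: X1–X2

A tree decomposition must satisfy three properties: every vertex lies in some bag; for every edge, both endpoints lie together in some bag; and for every vertex, the bags containing it form a connected subtree. Here edge (3,4) lies in no bag, so the decomposition is invalid.

No — edge (3,4) lies in no bag.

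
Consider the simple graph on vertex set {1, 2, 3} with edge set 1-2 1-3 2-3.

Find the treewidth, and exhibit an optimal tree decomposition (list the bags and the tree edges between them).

With just one bag of size 3, the width is 3 − 1 = 2, so tw(G) ≤ 2. For the lower bound, the 3 vertices {1, 2, 3} are pairwise adjacent, and any tree decomposition puts a clique entirely inside one bag — forcing width ≥ 2. Combining the bounds, tw(G) = 2.

Treewidth 2.
Bags: B1 = {1, 2, 3}
Tree: (single bag)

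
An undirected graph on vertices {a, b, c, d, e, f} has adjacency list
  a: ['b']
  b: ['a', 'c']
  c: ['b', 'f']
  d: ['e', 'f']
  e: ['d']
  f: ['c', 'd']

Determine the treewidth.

A width-1 tree decomposition is:
Bags: B1 = {a, b}  B2 = {b, c}  B3 = {c, f}  B4 = {d, f}  B5 = {d, e}
Tree: B1–B2, B2–B3, B3–B4, B4–B5
Each bag holds 2 vertices, so the decomposition has width 1, which upper-bounds the treewidth. G has an edge, so its treewidth is at least 1. The upper and lower bounds meet at 1, so that is the treewidth.

1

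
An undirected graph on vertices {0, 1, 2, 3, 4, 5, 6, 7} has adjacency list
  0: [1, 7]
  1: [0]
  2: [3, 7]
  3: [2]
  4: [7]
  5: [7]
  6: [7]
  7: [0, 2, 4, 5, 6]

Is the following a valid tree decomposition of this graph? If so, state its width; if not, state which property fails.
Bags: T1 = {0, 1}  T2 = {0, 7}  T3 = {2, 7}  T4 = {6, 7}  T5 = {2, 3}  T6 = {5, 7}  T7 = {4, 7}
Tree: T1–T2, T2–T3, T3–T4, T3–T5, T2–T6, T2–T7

Yes; width 1.

Vertex coverage: the bags together contain {0, 1, 2, 3, 4, 5, 6, 7}, the full vertex set. Edge coverage: each edge of G has both endpoints in at least one bag. Running intersection: for every vertex, the bags containing it form a connected subtree. All three properties hold, so this is a valid tree decomposition of width max|bag| − 1 = 1, and hence tw(G) ≤ 1.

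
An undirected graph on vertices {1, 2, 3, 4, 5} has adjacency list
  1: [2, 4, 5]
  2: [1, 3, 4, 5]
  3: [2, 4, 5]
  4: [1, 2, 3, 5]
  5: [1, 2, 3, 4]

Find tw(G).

3

A width-3 tree decomposition is:
Bags: B1 = {1, 2, 4, 5}  B2 = {2, 3, 4, 5}
Tree: B1–B2
The largest bag has 4 vertices, giving width 3; this decomposition certifies tw(G) ≤ 3. Conversely, {1, 2, 4, 5} is a clique of size 4, and the vertices of any clique must share a bag in every tree decomposition; so some bag has ≥ 4 vertices and tw(G) ≥ 3. Hence tw(G) = 3 exactly.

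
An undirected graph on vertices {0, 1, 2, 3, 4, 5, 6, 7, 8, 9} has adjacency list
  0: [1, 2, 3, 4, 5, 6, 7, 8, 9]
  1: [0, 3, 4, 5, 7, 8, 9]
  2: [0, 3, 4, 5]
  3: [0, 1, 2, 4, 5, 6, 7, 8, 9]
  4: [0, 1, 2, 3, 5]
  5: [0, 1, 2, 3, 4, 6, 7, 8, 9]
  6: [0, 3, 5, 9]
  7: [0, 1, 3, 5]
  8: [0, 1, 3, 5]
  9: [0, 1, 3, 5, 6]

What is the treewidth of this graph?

A width-4 tree decomposition is:
Bags: B1 = {0, 1, 3, 4, 5}  B2 = {0, 1, 3, 5, 9}  B3 = {0, 1, 3, 5, 7}  B4 = {0, 2, 3, 4, 5}  B5 = {0, 3, 5, 6, 9}  B6 = {0, 1, 3, 5, 8}
Tree: B1–B2, B1–B3, B1–B4, B2–B5, B2–B6
Every bag has size at most 5, so the width is 5 − 1 = 4 and tw(G) ≤ 4. On the other hand G contains the 5-clique {0, 1, 3, 5, 8}. A clique must lie in a single bag of any decomposition, so no decomposition can have width below 4. Hence tw(G) = 4 exactly.

4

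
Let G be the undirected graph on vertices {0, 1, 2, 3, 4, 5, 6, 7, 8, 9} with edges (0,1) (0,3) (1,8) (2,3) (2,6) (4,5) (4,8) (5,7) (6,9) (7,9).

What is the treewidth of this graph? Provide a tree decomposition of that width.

Each bag holds 3 vertices, so the decomposition has width 2, which upper-bounds the treewidth. The edges 3–0–1–8–4–5–7–9–6–2–3 form a cycle, so G is not a tree and its treewidth is at least 2. Hence tw(G) = 2 exactly.

Treewidth 2.
One such decomposition:
Bags: B1 = {0, 1, 3}  B2 = {1, 3, 8}  B3 = {3, 4, 8}  B4 = {3, 4, 5}  B5 = {3, 5, 7}  B6 = {3, 7, 9}  B7 = {3, 6, 9}  B8 = {2, 3, 6}
Tree: B1–B2, B2–B3, B3–B4, B4–B5, B5–B6, B6–B7, B7–B8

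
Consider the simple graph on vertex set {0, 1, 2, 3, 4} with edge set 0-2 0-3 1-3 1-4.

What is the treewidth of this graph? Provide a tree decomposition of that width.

Treewidth 1.
Bags: B1 = {0, 2}  B2 = {0, 3}  B3 = {1, 3}  B4 = {1, 4}
Tree: B1–B2, B2–B3, B3–B4

Every bag has size at most 2, so the width is 2 − 1 = 1 and tw(G) ≤ 1. G has an edge, so its treewidth is at least 1. The upper and lower bounds meet at 1, so that is the treewidth.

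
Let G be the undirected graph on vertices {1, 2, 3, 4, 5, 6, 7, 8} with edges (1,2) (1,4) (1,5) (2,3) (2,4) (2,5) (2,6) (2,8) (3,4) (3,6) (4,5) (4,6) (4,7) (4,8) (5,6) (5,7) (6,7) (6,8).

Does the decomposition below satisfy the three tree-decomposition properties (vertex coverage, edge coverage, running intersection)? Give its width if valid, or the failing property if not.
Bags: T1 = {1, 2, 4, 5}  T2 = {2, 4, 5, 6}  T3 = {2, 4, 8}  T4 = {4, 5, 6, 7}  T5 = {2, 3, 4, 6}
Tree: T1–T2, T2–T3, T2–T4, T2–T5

A tree decomposition must satisfy three properties: every vertex lies in some bag; for every edge, both endpoints lie together in some bag; and for every vertex, the bags containing it form a connected subtree. Here edge (6,8) lies in no bag, so the decomposition is invalid.

No — edge (6,8) lies in no bag.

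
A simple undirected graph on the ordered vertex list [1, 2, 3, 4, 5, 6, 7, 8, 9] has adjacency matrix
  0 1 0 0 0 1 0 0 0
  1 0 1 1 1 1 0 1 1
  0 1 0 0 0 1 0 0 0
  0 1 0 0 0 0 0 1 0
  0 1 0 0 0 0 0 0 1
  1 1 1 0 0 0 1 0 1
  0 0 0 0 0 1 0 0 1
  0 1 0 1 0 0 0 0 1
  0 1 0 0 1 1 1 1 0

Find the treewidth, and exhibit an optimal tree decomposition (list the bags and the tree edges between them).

Treewidth 2.
One optimal decomposition is:
Bags: B1 = {2, 6, 9}  B2 = {6, 7, 9}  B3 = {2, 5, 9}  B4 = {2, 3, 6}  B5 = {2, 8, 9}  B6 = {1, 2, 6}  B7 = {2, 4, 8}
Tree: B1–B2, B1–B3, B1–B4, B3–B5, B4–B6, B5–B7

Every bag has size at most 3, so the width is 3 − 1 = 2 and tw(G) ≤ 2. Conversely, {2, 8, 9} is a clique of size 3, and the vertices of any clique must share a bag in every tree decomposition; so some bag has ≥ 3 vertices and tw(G) ≥ 2. Therefore the treewidth is 2.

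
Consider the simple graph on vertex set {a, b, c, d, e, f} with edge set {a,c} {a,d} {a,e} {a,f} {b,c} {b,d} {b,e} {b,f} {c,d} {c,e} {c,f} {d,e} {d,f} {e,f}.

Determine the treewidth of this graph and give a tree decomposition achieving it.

Each bag holds 5 vertices, so the decomposition has width 4, which upper-bounds the treewidth. For the lower bound, the 5 vertices {a, c, d, e, f} are pairwise adjacent, and any tree decomposition puts a clique entirely inside one bag — forcing width ≥ 4. Combining the bounds, tw(G) = 4.

Treewidth 4.
One such decomposition:
Bags: B1 = {a, c, d, e, f}  B2 = {b, c, d, e, f}
Tree: B1–B2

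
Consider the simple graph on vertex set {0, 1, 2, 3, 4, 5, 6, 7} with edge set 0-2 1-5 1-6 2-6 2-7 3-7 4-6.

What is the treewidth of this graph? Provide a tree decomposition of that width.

The largest bag has 2 vertices, giving width 1; this decomposition certifies tw(G) ≤ 1. Since G has at least one edge (e.g. 6–2), it is not an edgeless graph, so tw(G) ≥ 1. Therefore the treewidth is 1.

Treewidth 1.
One such decomposition:
Bags: B1 = {2, 6}  B2 = {4, 6}  B3 = {2, 7}  B4 = {3, 7}  B5 = {0, 2}  B6 = {1, 6}  B7 = {1, 5}
Tree: B1–B2, B1–B3, B3–B4, B1–B5, B2–B6, B6–B7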